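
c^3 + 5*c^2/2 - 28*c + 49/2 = (c - 7/2)*(c - 1)*(c + 7)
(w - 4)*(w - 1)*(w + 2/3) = w^3 - 13*w^2/3 + 2*w/3 + 8/3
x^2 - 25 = (x - 5)*(x + 5)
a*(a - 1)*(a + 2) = a^3 + a^2 - 2*a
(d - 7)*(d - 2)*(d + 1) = d^3 - 8*d^2 + 5*d + 14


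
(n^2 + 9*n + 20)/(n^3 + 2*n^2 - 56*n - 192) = (n + 5)/(n^2 - 2*n - 48)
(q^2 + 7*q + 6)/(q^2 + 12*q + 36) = (q + 1)/(q + 6)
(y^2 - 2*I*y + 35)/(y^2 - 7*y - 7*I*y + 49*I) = (y + 5*I)/(y - 7)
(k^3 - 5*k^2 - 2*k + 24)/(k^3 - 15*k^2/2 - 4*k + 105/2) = 2*(k^2 - 2*k - 8)/(2*k^2 - 9*k - 35)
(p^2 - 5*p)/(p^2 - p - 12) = p*(5 - p)/(-p^2 + p + 12)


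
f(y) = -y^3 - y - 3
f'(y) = -3*y^2 - 1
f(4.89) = -124.82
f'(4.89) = -72.74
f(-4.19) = 74.75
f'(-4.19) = -53.67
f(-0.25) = -2.73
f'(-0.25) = -1.19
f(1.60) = -8.70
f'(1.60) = -8.68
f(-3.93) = 61.63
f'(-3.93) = -47.33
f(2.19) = -15.69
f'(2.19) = -15.39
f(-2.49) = 14.93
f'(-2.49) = -19.60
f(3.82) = -62.56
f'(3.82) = -44.78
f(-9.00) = 735.00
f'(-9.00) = -244.00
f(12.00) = -1743.00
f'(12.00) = -433.00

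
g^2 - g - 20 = (g - 5)*(g + 4)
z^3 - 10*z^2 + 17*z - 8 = (z - 8)*(z - 1)^2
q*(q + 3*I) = q^2 + 3*I*q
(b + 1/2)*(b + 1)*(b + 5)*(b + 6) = b^4 + 25*b^3/2 + 47*b^2 + 101*b/2 + 15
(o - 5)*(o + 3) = o^2 - 2*o - 15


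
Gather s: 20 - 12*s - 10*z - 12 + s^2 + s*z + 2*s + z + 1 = s^2 + s*(z - 10) - 9*z + 9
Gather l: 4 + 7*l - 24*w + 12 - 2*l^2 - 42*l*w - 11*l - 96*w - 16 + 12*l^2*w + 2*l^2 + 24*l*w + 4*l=12*l^2*w - 18*l*w - 120*w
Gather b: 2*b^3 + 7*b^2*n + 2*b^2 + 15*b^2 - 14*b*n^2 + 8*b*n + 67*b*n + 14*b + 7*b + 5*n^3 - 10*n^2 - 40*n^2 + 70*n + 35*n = 2*b^3 + b^2*(7*n + 17) + b*(-14*n^2 + 75*n + 21) + 5*n^3 - 50*n^2 + 105*n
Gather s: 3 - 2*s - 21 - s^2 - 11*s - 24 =-s^2 - 13*s - 42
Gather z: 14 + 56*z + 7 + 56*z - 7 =112*z + 14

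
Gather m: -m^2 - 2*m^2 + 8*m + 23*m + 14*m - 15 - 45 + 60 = -3*m^2 + 45*m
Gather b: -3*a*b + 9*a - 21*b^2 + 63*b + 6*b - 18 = 9*a - 21*b^2 + b*(69 - 3*a) - 18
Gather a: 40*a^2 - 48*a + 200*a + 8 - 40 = 40*a^2 + 152*a - 32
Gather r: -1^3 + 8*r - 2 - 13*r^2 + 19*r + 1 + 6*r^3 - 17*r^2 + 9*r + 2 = 6*r^3 - 30*r^2 + 36*r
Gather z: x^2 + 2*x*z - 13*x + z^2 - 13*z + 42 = x^2 - 13*x + z^2 + z*(2*x - 13) + 42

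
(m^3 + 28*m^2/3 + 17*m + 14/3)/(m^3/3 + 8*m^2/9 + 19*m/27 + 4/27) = 9*(m^2 + 9*m + 14)/(3*m^2 + 7*m + 4)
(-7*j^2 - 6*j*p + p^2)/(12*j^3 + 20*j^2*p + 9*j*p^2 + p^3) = (-7*j + p)/(12*j^2 + 8*j*p + p^2)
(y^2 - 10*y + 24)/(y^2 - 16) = (y - 6)/(y + 4)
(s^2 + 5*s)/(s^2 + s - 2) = s*(s + 5)/(s^2 + s - 2)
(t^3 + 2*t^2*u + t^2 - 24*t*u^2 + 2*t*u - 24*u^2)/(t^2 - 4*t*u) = t + 6*u + 1 + 6*u/t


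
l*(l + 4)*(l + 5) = l^3 + 9*l^2 + 20*l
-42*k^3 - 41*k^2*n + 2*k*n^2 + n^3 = (-6*k + n)*(k + n)*(7*k + n)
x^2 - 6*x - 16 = (x - 8)*(x + 2)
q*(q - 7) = q^2 - 7*q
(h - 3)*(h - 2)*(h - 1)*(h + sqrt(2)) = h^4 - 6*h^3 + sqrt(2)*h^3 - 6*sqrt(2)*h^2 + 11*h^2 - 6*h + 11*sqrt(2)*h - 6*sqrt(2)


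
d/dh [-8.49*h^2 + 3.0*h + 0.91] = 3.0 - 16.98*h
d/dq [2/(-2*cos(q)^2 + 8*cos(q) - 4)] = 2*(2 - cos(q))*sin(q)/(cos(q)^2 - 4*cos(q) + 2)^2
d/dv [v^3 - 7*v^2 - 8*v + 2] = 3*v^2 - 14*v - 8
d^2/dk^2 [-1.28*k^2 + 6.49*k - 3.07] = -2.56000000000000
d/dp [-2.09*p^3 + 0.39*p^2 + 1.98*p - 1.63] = -6.27*p^2 + 0.78*p + 1.98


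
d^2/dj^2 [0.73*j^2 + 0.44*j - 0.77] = 1.46000000000000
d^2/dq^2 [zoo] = 0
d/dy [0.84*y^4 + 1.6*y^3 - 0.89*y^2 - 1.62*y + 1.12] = 3.36*y^3 + 4.8*y^2 - 1.78*y - 1.62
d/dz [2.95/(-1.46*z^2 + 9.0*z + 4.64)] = (8.614*z - 26.55)/(-1.46*z^2 + 9.0*z + 4.64)^2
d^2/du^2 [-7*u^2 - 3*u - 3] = -14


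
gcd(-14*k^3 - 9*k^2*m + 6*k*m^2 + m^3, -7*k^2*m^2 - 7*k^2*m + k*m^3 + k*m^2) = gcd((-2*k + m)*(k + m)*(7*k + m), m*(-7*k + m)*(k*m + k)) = 1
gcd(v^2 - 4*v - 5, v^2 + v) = v + 1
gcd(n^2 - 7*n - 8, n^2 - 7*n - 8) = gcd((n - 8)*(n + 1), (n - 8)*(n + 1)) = n^2 - 7*n - 8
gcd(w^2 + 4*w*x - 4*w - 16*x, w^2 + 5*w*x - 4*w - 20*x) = w - 4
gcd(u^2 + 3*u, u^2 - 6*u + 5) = 1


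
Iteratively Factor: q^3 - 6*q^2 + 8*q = (q)*(q^2 - 6*q + 8) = q*(q - 4)*(q - 2)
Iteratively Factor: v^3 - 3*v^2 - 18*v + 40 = (v + 4)*(v^2 - 7*v + 10) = (v - 2)*(v + 4)*(v - 5)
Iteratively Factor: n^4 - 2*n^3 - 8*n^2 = (n - 4)*(n^3 + 2*n^2) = n*(n - 4)*(n^2 + 2*n) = n^2*(n - 4)*(n + 2)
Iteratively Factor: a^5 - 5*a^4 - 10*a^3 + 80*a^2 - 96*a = (a + 4)*(a^4 - 9*a^3 + 26*a^2 - 24*a) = (a - 4)*(a + 4)*(a^3 - 5*a^2 + 6*a) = (a - 4)*(a - 3)*(a + 4)*(a^2 - 2*a) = a*(a - 4)*(a - 3)*(a + 4)*(a - 2)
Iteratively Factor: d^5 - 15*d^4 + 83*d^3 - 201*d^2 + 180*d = (d - 3)*(d^4 - 12*d^3 + 47*d^2 - 60*d) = (d - 3)^2*(d^3 - 9*d^2 + 20*d) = (d - 5)*(d - 3)^2*(d^2 - 4*d) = d*(d - 5)*(d - 3)^2*(d - 4)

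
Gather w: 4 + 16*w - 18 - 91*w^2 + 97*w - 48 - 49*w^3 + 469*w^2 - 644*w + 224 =-49*w^3 + 378*w^2 - 531*w + 162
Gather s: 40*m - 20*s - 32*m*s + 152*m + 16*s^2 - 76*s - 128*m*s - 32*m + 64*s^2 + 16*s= 160*m + 80*s^2 + s*(-160*m - 80)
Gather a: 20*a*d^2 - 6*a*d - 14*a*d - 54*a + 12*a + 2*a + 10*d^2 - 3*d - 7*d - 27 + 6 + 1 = a*(20*d^2 - 20*d - 40) + 10*d^2 - 10*d - 20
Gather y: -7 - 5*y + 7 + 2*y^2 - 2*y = 2*y^2 - 7*y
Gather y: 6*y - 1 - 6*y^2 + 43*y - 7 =-6*y^2 + 49*y - 8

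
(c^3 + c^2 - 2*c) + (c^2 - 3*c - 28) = c^3 + 2*c^2 - 5*c - 28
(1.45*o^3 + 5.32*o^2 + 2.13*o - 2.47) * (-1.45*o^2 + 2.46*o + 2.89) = -2.1025*o^5 - 4.147*o^4 + 14.1892*o^3 + 24.1961*o^2 + 0.0795000000000003*o - 7.1383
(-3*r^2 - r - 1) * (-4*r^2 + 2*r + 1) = 12*r^4 - 2*r^3 - r^2 - 3*r - 1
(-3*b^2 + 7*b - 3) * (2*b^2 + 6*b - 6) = -6*b^4 - 4*b^3 + 54*b^2 - 60*b + 18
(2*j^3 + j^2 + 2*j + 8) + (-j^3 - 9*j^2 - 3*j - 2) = j^3 - 8*j^2 - j + 6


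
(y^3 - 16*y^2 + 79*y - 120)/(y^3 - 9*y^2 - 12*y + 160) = (y - 3)/(y + 4)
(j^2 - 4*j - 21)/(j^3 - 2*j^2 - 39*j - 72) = (j - 7)/(j^2 - 5*j - 24)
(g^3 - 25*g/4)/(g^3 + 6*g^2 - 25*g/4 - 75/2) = g/(g + 6)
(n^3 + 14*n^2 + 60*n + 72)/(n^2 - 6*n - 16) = (n^2 + 12*n + 36)/(n - 8)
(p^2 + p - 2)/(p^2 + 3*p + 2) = (p - 1)/(p + 1)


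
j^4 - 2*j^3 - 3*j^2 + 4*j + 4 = (j - 2)^2*(j + 1)^2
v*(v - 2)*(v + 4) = v^3 + 2*v^2 - 8*v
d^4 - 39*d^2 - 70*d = d*(d - 7)*(d + 2)*(d + 5)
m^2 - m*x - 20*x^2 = (m - 5*x)*(m + 4*x)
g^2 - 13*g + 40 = (g - 8)*(g - 5)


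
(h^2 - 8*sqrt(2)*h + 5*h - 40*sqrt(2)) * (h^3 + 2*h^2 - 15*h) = h^5 - 8*sqrt(2)*h^4 + 7*h^4 - 56*sqrt(2)*h^3 - 5*h^3 - 75*h^2 + 40*sqrt(2)*h^2 + 600*sqrt(2)*h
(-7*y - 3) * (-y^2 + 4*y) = 7*y^3 - 25*y^2 - 12*y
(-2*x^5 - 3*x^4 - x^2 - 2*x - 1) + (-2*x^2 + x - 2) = -2*x^5 - 3*x^4 - 3*x^2 - x - 3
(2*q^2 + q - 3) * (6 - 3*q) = -6*q^3 + 9*q^2 + 15*q - 18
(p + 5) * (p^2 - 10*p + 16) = p^3 - 5*p^2 - 34*p + 80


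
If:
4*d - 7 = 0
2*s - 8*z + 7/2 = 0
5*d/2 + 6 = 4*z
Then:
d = 7/4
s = 69/8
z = 83/32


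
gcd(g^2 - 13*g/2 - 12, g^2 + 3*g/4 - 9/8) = g + 3/2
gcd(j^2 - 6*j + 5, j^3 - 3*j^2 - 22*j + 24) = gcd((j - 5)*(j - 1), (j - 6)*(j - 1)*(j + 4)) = j - 1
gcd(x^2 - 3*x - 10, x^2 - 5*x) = x - 5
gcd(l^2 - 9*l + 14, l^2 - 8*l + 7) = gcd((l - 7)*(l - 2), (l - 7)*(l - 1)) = l - 7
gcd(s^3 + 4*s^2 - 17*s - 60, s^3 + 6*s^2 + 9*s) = s + 3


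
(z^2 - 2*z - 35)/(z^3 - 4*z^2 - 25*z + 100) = (z - 7)/(z^2 - 9*z + 20)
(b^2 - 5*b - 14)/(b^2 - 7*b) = (b + 2)/b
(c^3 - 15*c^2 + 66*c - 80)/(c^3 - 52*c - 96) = (c^2 - 7*c + 10)/(c^2 + 8*c + 12)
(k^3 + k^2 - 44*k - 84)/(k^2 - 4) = (k^2 - k - 42)/(k - 2)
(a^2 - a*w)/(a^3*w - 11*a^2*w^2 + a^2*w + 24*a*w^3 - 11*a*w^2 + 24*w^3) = a*(a - w)/(w*(a^3 - 11*a^2*w + a^2 + 24*a*w^2 - 11*a*w + 24*w^2))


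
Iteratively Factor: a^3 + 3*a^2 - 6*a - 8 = (a + 4)*(a^2 - a - 2) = (a - 2)*(a + 4)*(a + 1)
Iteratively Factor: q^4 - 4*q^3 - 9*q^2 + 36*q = (q)*(q^3 - 4*q^2 - 9*q + 36) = q*(q - 3)*(q^2 - q - 12) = q*(q - 4)*(q - 3)*(q + 3)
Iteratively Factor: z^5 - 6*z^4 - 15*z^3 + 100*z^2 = (z - 5)*(z^4 - z^3 - 20*z^2) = (z - 5)*(z + 4)*(z^3 - 5*z^2) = (z - 5)^2*(z + 4)*(z^2) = z*(z - 5)^2*(z + 4)*(z)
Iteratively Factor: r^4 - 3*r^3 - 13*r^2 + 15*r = (r + 3)*(r^3 - 6*r^2 + 5*r) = (r - 1)*(r + 3)*(r^2 - 5*r) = r*(r - 1)*(r + 3)*(r - 5)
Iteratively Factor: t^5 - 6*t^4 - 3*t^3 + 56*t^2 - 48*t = (t + 3)*(t^4 - 9*t^3 + 24*t^2 - 16*t) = (t - 1)*(t + 3)*(t^3 - 8*t^2 + 16*t) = (t - 4)*(t - 1)*(t + 3)*(t^2 - 4*t) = (t - 4)^2*(t - 1)*(t + 3)*(t)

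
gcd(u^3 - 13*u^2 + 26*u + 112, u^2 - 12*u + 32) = u - 8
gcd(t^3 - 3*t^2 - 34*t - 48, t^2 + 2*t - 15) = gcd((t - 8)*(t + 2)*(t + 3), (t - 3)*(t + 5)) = 1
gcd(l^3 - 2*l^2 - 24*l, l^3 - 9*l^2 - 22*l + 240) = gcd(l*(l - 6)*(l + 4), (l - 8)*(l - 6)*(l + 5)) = l - 6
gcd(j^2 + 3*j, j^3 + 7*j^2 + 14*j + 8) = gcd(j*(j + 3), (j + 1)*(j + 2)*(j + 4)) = 1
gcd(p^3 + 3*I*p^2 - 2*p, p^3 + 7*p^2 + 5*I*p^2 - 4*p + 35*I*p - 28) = p + I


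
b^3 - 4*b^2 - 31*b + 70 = (b - 7)*(b - 2)*(b + 5)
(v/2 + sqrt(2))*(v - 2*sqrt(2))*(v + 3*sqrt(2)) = v^3/2 + 3*sqrt(2)*v^2/2 - 4*v - 12*sqrt(2)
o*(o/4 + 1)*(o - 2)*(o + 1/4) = o^4/4 + 9*o^3/16 - 15*o^2/8 - o/2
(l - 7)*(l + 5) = l^2 - 2*l - 35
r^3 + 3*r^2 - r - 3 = (r - 1)*(r + 1)*(r + 3)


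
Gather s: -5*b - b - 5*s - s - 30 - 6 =-6*b - 6*s - 36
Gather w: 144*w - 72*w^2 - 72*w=-72*w^2 + 72*w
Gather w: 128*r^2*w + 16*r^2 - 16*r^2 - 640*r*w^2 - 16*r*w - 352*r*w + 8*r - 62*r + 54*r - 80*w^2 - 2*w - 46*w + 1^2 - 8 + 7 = w^2*(-640*r - 80) + w*(128*r^2 - 368*r - 48)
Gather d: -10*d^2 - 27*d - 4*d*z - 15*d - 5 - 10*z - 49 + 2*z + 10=-10*d^2 + d*(-4*z - 42) - 8*z - 44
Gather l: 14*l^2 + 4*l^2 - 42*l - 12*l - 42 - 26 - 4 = 18*l^2 - 54*l - 72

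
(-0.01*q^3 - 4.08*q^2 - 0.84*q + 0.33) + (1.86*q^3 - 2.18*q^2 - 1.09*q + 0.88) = 1.85*q^3 - 6.26*q^2 - 1.93*q + 1.21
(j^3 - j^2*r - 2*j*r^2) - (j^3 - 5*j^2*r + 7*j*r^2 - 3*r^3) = 4*j^2*r - 9*j*r^2 + 3*r^3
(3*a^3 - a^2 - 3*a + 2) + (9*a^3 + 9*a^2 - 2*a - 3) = 12*a^3 + 8*a^2 - 5*a - 1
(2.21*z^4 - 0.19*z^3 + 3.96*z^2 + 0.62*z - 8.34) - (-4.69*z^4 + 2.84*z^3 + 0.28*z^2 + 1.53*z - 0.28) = 6.9*z^4 - 3.03*z^3 + 3.68*z^2 - 0.91*z - 8.06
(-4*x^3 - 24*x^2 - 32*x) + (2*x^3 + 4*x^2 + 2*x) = -2*x^3 - 20*x^2 - 30*x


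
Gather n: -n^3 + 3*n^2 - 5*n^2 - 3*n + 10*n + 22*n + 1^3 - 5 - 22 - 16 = -n^3 - 2*n^2 + 29*n - 42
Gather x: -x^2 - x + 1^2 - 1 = -x^2 - x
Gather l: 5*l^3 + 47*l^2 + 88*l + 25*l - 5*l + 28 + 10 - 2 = 5*l^3 + 47*l^2 + 108*l + 36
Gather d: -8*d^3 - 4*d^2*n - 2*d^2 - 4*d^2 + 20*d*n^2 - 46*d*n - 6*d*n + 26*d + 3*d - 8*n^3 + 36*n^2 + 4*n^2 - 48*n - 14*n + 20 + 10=-8*d^3 + d^2*(-4*n - 6) + d*(20*n^2 - 52*n + 29) - 8*n^3 + 40*n^2 - 62*n + 30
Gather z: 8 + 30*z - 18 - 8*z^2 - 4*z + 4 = -8*z^2 + 26*z - 6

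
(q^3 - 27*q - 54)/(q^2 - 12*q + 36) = (q^2 + 6*q + 9)/(q - 6)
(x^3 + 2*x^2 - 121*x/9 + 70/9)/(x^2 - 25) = (x^2 - 3*x + 14/9)/(x - 5)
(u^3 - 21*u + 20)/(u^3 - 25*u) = (u^2 - 5*u + 4)/(u*(u - 5))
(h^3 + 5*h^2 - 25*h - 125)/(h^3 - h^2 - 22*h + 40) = (h^2 - 25)/(h^2 - 6*h + 8)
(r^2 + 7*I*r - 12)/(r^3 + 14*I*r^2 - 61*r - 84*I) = 1/(r + 7*I)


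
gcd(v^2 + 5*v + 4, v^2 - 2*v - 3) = v + 1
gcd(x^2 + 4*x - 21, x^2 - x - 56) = x + 7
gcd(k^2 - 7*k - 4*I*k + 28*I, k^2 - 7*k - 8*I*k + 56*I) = k - 7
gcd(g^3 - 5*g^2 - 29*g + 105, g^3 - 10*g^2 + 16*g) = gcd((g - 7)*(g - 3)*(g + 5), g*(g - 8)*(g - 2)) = 1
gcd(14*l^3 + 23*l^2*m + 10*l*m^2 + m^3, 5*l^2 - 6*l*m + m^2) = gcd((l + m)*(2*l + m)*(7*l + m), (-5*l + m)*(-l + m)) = 1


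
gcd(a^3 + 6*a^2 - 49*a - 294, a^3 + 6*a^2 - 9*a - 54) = a + 6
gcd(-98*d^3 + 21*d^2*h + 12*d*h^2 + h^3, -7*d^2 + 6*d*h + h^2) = 7*d + h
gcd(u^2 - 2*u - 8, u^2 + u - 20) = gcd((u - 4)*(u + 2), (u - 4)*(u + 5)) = u - 4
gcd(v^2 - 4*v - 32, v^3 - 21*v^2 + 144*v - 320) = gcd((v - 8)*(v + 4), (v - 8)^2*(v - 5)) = v - 8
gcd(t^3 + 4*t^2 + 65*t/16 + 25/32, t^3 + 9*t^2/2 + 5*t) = t + 5/2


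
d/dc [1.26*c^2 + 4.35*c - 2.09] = 2.52*c + 4.35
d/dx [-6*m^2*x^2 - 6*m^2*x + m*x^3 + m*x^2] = m*(-12*m*x - 6*m + 3*x^2 + 2*x)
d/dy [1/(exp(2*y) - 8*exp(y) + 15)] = 2*(4 - exp(y))*exp(y)/(exp(2*y) - 8*exp(y) + 15)^2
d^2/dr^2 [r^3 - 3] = 6*r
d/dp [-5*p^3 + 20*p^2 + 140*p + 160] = -15*p^2 + 40*p + 140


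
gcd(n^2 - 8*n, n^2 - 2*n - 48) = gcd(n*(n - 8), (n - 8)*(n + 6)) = n - 8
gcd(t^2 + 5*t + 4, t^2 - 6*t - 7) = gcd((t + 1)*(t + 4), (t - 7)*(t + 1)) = t + 1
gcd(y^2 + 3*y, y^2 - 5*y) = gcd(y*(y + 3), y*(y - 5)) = y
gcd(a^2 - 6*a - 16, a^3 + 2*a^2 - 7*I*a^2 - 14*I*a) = a + 2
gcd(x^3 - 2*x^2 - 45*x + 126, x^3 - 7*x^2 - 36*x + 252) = x - 6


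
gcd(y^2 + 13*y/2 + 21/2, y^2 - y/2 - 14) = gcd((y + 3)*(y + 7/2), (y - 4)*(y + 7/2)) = y + 7/2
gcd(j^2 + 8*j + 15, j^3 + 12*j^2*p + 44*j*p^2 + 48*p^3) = 1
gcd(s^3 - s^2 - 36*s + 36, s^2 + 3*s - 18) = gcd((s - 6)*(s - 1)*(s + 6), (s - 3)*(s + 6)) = s + 6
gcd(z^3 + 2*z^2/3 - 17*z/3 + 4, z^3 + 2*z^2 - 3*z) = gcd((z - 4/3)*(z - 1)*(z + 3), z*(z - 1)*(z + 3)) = z^2 + 2*z - 3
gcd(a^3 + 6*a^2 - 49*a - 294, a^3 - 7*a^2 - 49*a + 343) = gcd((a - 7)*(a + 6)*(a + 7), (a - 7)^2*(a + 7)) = a^2 - 49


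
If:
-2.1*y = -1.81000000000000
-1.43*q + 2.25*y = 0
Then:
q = 1.36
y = 0.86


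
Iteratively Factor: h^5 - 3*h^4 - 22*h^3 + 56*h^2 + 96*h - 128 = (h + 4)*(h^4 - 7*h^3 + 6*h^2 + 32*h - 32) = (h - 4)*(h + 4)*(h^3 - 3*h^2 - 6*h + 8) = (h - 4)*(h - 1)*(h + 4)*(h^2 - 2*h - 8) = (h - 4)^2*(h - 1)*(h + 4)*(h + 2)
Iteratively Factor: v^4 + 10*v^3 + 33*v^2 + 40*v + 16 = (v + 4)*(v^3 + 6*v^2 + 9*v + 4) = (v + 1)*(v + 4)*(v^2 + 5*v + 4) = (v + 1)^2*(v + 4)*(v + 4)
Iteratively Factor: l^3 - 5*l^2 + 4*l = (l - 1)*(l^2 - 4*l) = (l - 4)*(l - 1)*(l)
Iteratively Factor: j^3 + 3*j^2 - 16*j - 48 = (j + 3)*(j^2 - 16) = (j - 4)*(j + 3)*(j + 4)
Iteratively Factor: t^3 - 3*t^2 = (t)*(t^2 - 3*t) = t*(t - 3)*(t)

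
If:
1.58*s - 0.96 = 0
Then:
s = 0.61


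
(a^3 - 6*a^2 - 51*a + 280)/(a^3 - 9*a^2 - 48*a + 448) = (a - 5)/(a - 8)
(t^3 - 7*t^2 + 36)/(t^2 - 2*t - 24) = (t^2 - t - 6)/(t + 4)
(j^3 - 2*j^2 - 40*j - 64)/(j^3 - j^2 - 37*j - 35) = (-j^3 + 2*j^2 + 40*j + 64)/(-j^3 + j^2 + 37*j + 35)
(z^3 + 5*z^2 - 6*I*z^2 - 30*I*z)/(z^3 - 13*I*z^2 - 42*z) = (z + 5)/(z - 7*I)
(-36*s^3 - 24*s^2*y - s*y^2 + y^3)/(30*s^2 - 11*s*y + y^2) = (6*s^2 + 5*s*y + y^2)/(-5*s + y)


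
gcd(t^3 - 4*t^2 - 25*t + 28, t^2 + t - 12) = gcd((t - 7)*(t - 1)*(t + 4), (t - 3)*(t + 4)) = t + 4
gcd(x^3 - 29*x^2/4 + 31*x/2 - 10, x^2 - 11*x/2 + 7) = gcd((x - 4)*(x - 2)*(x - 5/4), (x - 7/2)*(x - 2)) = x - 2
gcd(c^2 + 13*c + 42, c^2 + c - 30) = c + 6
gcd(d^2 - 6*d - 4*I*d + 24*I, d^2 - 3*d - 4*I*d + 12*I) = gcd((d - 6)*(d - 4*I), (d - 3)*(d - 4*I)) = d - 4*I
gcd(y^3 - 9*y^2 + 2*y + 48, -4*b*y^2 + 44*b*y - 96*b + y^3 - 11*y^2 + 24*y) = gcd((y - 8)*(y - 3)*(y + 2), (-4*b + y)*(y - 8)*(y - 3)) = y^2 - 11*y + 24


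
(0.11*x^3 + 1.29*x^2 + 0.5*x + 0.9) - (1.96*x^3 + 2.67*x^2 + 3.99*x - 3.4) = -1.85*x^3 - 1.38*x^2 - 3.49*x + 4.3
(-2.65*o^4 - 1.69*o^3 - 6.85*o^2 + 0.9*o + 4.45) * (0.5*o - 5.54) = -1.325*o^5 + 13.836*o^4 + 5.9376*o^3 + 38.399*o^2 - 2.761*o - 24.653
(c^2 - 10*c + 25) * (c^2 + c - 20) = c^4 - 9*c^3 - 5*c^2 + 225*c - 500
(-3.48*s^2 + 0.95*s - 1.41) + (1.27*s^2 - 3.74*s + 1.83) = -2.21*s^2 - 2.79*s + 0.42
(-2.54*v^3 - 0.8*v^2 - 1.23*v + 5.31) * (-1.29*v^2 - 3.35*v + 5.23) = 3.2766*v^5 + 9.541*v^4 - 9.0175*v^3 - 6.9134*v^2 - 24.2214*v + 27.7713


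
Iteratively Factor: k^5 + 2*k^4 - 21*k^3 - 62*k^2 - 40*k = (k + 4)*(k^4 - 2*k^3 - 13*k^2 - 10*k) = (k + 1)*(k + 4)*(k^3 - 3*k^2 - 10*k) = (k - 5)*(k + 1)*(k + 4)*(k^2 + 2*k) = k*(k - 5)*(k + 1)*(k + 4)*(k + 2)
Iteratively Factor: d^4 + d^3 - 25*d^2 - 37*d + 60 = (d + 3)*(d^3 - 2*d^2 - 19*d + 20) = (d + 3)*(d + 4)*(d^2 - 6*d + 5) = (d - 5)*(d + 3)*(d + 4)*(d - 1)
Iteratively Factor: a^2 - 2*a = (a - 2)*(a)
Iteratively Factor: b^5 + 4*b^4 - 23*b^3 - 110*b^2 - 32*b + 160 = (b + 4)*(b^4 - 23*b^2 - 18*b + 40) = (b + 2)*(b + 4)*(b^3 - 2*b^2 - 19*b + 20) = (b - 5)*(b + 2)*(b + 4)*(b^2 + 3*b - 4) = (b - 5)*(b + 2)*(b + 4)^2*(b - 1)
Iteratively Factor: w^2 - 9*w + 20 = (w - 5)*(w - 4)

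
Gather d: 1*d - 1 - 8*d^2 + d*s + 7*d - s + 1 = -8*d^2 + d*(s + 8) - s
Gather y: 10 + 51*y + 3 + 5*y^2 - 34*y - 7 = 5*y^2 + 17*y + 6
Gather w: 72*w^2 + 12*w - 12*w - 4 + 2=72*w^2 - 2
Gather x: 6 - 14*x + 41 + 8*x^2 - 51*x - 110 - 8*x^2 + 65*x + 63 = 0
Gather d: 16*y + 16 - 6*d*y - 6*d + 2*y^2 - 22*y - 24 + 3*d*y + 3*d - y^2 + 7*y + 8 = d*(-3*y - 3) + y^2 + y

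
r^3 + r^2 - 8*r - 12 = (r - 3)*(r + 2)^2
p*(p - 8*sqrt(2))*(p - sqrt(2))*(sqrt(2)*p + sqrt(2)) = sqrt(2)*p^4 - 18*p^3 + sqrt(2)*p^3 - 18*p^2 + 16*sqrt(2)*p^2 + 16*sqrt(2)*p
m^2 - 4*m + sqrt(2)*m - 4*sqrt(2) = (m - 4)*(m + sqrt(2))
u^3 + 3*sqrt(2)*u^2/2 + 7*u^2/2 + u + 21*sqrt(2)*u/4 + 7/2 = (u + 7/2)*(u + sqrt(2)/2)*(u + sqrt(2))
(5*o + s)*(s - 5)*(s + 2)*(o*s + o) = 5*o^2*s^3 - 10*o^2*s^2 - 65*o^2*s - 50*o^2 + o*s^4 - 2*o*s^3 - 13*o*s^2 - 10*o*s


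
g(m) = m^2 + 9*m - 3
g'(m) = 2*m + 9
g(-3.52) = -22.29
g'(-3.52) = 1.96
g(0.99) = 6.89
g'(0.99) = 10.98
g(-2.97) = -20.91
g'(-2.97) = 3.06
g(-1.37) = -13.45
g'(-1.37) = 6.26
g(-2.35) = -18.63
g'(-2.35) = 4.30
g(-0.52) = -7.41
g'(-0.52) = 7.96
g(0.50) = 1.75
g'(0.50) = 10.00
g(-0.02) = -3.18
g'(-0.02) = 8.96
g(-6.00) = -21.00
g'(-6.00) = -3.00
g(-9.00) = -3.00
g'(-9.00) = -9.00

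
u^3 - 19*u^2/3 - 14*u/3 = u*(u - 7)*(u + 2/3)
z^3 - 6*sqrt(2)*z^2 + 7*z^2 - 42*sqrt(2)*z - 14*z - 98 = (z + 7)*(z - 7*sqrt(2))*(z + sqrt(2))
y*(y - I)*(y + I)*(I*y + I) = I*y^4 + I*y^3 + I*y^2 + I*y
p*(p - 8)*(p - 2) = p^3 - 10*p^2 + 16*p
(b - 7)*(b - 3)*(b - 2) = b^3 - 12*b^2 + 41*b - 42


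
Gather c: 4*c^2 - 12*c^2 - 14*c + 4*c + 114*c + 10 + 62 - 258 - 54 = -8*c^2 + 104*c - 240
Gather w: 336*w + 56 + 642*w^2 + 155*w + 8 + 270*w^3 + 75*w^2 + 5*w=270*w^3 + 717*w^2 + 496*w + 64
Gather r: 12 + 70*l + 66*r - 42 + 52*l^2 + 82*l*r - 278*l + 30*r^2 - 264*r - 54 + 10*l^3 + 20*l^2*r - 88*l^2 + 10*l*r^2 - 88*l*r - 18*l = 10*l^3 - 36*l^2 - 226*l + r^2*(10*l + 30) + r*(20*l^2 - 6*l - 198) - 84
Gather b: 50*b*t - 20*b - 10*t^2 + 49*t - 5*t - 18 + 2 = b*(50*t - 20) - 10*t^2 + 44*t - 16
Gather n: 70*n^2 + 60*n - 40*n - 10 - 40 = 70*n^2 + 20*n - 50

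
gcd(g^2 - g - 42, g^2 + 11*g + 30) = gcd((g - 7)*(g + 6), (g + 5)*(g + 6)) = g + 6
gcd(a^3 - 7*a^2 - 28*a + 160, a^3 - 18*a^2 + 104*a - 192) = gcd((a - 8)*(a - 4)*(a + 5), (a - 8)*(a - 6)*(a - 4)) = a^2 - 12*a + 32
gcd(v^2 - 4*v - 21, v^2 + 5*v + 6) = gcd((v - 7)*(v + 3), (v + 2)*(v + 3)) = v + 3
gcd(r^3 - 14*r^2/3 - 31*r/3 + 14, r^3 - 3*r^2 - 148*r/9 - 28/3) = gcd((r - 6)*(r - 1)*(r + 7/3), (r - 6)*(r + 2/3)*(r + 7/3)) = r^2 - 11*r/3 - 14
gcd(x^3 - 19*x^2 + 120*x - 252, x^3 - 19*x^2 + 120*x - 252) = x^3 - 19*x^2 + 120*x - 252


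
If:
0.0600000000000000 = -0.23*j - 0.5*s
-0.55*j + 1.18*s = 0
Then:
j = -0.13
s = -0.06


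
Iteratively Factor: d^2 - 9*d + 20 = (d - 5)*(d - 4)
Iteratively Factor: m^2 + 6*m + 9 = (m + 3)*(m + 3)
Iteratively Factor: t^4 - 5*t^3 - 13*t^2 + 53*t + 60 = (t - 4)*(t^3 - t^2 - 17*t - 15) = (t - 5)*(t - 4)*(t^2 + 4*t + 3) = (t - 5)*(t - 4)*(t + 1)*(t + 3)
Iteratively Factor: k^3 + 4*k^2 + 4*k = (k + 2)*(k^2 + 2*k) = k*(k + 2)*(k + 2)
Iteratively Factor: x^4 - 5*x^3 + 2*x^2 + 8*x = (x)*(x^3 - 5*x^2 + 2*x + 8) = x*(x - 4)*(x^2 - x - 2) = x*(x - 4)*(x - 2)*(x + 1)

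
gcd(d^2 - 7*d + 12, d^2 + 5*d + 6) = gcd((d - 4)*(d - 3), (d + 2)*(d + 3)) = 1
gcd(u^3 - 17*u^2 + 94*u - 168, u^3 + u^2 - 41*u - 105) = u - 7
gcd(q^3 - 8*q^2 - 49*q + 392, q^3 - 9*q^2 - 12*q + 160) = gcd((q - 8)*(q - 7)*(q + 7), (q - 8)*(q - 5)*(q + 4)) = q - 8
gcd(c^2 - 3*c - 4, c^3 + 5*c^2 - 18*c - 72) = c - 4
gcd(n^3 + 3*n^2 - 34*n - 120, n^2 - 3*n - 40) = n + 5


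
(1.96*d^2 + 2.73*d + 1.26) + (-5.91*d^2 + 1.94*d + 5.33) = -3.95*d^2 + 4.67*d + 6.59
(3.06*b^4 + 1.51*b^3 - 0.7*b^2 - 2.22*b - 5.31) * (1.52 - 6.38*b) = -19.5228*b^5 - 4.9826*b^4 + 6.7612*b^3 + 13.0996*b^2 + 30.5034*b - 8.0712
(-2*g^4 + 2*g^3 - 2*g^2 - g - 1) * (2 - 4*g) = 8*g^5 - 12*g^4 + 12*g^3 + 2*g - 2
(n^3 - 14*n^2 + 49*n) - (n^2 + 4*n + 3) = n^3 - 15*n^2 + 45*n - 3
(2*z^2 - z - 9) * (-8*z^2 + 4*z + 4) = -16*z^4 + 16*z^3 + 76*z^2 - 40*z - 36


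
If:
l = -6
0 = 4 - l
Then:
No Solution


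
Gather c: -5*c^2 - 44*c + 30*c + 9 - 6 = -5*c^2 - 14*c + 3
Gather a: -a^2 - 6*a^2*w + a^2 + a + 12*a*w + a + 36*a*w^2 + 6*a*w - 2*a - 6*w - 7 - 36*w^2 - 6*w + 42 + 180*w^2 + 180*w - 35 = -6*a^2*w + a*(36*w^2 + 18*w) + 144*w^2 + 168*w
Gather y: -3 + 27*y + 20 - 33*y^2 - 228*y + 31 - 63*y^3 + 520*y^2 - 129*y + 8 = -63*y^3 + 487*y^2 - 330*y + 56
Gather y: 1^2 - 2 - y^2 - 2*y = -y^2 - 2*y - 1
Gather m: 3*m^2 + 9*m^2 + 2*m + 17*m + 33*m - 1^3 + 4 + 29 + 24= 12*m^2 + 52*m + 56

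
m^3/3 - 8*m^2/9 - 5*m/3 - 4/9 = (m/3 + 1/3)*(m - 4)*(m + 1/3)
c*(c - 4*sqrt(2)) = c^2 - 4*sqrt(2)*c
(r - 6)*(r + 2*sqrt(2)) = r^2 - 6*r + 2*sqrt(2)*r - 12*sqrt(2)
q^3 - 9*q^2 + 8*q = q*(q - 8)*(q - 1)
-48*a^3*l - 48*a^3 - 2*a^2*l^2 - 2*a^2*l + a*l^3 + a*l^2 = (-8*a + l)*(6*a + l)*(a*l + a)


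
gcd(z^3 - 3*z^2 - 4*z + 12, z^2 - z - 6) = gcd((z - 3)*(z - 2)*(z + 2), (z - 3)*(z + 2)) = z^2 - z - 6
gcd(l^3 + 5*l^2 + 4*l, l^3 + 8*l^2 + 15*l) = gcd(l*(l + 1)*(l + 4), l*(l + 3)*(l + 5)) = l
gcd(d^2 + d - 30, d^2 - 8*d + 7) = 1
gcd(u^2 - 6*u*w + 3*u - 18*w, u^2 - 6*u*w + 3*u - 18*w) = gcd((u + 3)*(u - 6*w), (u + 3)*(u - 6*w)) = u^2 - 6*u*w + 3*u - 18*w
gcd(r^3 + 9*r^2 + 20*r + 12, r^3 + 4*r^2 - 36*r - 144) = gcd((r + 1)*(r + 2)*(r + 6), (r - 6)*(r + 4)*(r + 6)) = r + 6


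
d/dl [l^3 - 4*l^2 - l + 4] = 3*l^2 - 8*l - 1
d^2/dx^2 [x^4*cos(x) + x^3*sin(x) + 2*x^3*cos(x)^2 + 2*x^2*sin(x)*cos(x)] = -x^4*cos(x) - 9*x^3*sin(x) - 4*x^3*cos(2*x) - 16*x^2*sin(2*x) + 18*x^2*cos(x) + 6*x*sin(x) + 14*x*cos(2*x) + 6*x + 2*sin(2*x)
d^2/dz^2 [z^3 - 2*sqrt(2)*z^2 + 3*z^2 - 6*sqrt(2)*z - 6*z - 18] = 6*z - 4*sqrt(2) + 6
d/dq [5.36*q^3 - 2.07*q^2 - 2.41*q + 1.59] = 16.08*q^2 - 4.14*q - 2.41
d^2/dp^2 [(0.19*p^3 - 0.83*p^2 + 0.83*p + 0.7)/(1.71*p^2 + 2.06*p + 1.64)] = (-3.5527136788005e-15*p^4 + 11.248418*p^3 + 30.098508*p^2 + 3.895152*p - 8.058)/(5.000211*p^6 + 18.070938*p^5 + 36.15624*p^4 + 43.4042*p^3 + 34.67616*p^2 + 16.621728*p + 4.410944)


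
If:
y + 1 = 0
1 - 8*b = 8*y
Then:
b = 9/8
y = -1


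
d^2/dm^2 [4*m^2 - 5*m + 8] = 8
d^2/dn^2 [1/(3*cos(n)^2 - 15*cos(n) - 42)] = (4*sin(n)^4 - 83*sin(n)^2 - 205*cos(n)/4 - 15*cos(3*n)/4 + 1)/(3*(sin(n)^2 + 5*cos(n) + 13)^3)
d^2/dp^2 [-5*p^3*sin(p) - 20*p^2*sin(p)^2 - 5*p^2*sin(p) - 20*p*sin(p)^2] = 5*p^3*sin(p) + 5*p^2*sin(p) - 30*p^2*cos(p) - 40*p^2*cos(2*p) - 30*p*sin(p) - 80*p*sin(2*p) - 20*p*cos(p) - 40*p*cos(2*p) - 10*sin(p) - 40*sin(2*p) + 20*cos(2*p) - 20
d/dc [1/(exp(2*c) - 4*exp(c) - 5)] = 2*(2 - exp(c))*exp(c)/(-exp(2*c) + 4*exp(c) + 5)^2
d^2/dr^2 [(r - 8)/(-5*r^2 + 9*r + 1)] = 2*((r - 8)*(10*r - 9)^2 + (15*r - 49)*(-5*r^2 + 9*r + 1))/(-5*r^2 + 9*r + 1)^3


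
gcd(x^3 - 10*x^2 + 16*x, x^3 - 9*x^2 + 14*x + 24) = 1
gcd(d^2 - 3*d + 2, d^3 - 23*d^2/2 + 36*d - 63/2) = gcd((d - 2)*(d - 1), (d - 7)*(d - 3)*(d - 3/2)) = 1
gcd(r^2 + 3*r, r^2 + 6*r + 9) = r + 3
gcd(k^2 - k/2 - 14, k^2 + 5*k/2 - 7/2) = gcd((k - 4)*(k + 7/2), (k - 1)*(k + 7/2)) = k + 7/2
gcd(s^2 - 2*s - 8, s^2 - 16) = s - 4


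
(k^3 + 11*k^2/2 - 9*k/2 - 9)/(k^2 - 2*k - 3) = (k^2 + 9*k/2 - 9)/(k - 3)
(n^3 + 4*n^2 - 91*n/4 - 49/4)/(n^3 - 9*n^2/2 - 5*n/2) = (2*n^2 + 7*n - 49)/(2*n*(n - 5))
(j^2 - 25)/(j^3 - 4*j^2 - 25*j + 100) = 1/(j - 4)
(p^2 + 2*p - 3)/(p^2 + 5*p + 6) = (p - 1)/(p + 2)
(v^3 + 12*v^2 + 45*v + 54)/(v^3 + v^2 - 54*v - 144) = (v + 3)/(v - 8)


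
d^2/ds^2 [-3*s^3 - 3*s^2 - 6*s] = -18*s - 6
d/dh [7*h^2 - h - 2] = 14*h - 1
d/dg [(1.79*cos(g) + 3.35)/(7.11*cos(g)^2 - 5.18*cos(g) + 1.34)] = (12.7269*cos(g)^2 + 47.637*cos(g) - 19.7516)*sin(g)/(50.5521*cos(g)^4 - 73.6596*cos(g)^3 + 45.8872*cos(g)^2 - 13.8824*cos(g) + 1.7956)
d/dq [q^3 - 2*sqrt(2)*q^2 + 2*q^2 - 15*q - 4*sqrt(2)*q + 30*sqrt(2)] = 3*q^2 - 4*sqrt(2)*q + 4*q - 15 - 4*sqrt(2)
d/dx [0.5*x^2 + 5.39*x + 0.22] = 1.0*x + 5.39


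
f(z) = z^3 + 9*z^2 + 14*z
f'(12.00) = 662.00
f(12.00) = 3192.00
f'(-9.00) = 95.00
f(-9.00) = -126.00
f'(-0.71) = 2.73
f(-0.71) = -5.76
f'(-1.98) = -9.88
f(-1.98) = -0.20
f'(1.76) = 54.97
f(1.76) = 57.97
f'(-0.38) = 7.59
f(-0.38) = -4.08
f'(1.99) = 61.70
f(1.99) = 71.38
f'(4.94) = 176.13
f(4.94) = 409.35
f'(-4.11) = -9.30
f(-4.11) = 25.06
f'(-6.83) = 31.01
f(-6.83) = 5.61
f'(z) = 3*z^2 + 18*z + 14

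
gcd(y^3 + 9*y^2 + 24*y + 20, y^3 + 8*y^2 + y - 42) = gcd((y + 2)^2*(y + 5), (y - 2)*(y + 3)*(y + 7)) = 1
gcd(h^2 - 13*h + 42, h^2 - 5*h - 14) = h - 7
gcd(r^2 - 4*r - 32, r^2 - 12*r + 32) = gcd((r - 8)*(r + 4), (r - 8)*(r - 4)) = r - 8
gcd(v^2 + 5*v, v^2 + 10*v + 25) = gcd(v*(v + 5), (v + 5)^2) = v + 5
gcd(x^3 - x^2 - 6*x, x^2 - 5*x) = x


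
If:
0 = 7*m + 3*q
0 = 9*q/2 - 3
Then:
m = -2/7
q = 2/3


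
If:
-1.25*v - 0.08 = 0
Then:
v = -0.06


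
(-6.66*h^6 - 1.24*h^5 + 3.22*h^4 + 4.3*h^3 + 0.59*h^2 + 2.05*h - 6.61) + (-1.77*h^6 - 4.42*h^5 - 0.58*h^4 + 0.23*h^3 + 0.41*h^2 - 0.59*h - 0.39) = -8.43*h^6 - 5.66*h^5 + 2.64*h^4 + 4.53*h^3 + 1.0*h^2 + 1.46*h - 7.0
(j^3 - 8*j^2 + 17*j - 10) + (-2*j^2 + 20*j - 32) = j^3 - 10*j^2 + 37*j - 42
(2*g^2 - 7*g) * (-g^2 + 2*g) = -2*g^4 + 11*g^3 - 14*g^2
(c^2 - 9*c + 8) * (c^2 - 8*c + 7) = c^4 - 17*c^3 + 87*c^2 - 127*c + 56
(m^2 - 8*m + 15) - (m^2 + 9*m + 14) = 1 - 17*m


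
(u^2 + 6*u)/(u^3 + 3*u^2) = (u + 6)/(u*(u + 3))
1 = 1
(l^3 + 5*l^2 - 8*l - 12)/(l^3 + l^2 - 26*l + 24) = (l^2 - l - 2)/(l^2 - 5*l + 4)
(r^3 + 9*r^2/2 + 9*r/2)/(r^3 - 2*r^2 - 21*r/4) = 2*(r + 3)/(2*r - 7)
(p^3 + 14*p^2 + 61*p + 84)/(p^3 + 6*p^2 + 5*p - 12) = (p + 7)/(p - 1)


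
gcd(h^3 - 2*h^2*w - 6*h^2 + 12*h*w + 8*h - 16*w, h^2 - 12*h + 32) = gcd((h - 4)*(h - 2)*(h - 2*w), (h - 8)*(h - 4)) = h - 4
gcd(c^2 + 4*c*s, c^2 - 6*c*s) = c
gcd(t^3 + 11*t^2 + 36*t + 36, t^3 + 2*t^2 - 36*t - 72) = t^2 + 8*t + 12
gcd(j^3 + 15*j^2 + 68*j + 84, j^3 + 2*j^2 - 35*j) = j + 7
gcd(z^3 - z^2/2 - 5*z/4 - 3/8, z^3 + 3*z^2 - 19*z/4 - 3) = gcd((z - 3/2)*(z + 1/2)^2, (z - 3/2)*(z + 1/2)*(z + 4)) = z^2 - z - 3/4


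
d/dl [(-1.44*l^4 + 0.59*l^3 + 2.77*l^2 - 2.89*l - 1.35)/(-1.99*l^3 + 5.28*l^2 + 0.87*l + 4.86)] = (2.8656*l^6 - 15.2064*l^5 + 4.8691*l^4 - 38.4692*l^3 + 18.2118*l^2 + 41.1804*l - 12.8709)/(3.9601*l^6 - 21.0144*l^5 + 24.4158*l^4 - 10.1556*l^3 + 52.0785*l^2 + 8.4564*l + 23.6196)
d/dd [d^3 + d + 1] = 3*d^2 + 1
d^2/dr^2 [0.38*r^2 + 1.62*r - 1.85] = 0.760000000000000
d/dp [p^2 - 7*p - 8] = 2*p - 7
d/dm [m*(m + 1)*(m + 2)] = 3*m^2 + 6*m + 2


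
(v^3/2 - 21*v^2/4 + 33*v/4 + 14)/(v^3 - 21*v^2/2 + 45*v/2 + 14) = (2*v^3 - 21*v^2 + 33*v + 56)/(2*(2*v^3 - 21*v^2 + 45*v + 28))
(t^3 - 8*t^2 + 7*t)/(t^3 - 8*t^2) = (t^2 - 8*t + 7)/(t*(t - 8))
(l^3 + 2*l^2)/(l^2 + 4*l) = l*(l + 2)/(l + 4)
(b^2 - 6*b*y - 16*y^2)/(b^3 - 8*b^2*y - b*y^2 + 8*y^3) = (-b - 2*y)/(-b^2 + y^2)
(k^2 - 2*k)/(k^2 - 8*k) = (k - 2)/(k - 8)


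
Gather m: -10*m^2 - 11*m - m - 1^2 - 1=-10*m^2 - 12*m - 2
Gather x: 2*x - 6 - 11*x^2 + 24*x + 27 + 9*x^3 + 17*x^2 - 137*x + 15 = 9*x^3 + 6*x^2 - 111*x + 36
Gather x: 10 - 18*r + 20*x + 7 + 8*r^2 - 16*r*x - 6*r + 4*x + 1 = 8*r^2 - 24*r + x*(24 - 16*r) + 18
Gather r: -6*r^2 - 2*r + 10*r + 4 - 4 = -6*r^2 + 8*r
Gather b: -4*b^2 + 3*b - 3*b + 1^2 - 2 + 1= -4*b^2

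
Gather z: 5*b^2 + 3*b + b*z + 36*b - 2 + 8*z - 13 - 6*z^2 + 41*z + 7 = 5*b^2 + 39*b - 6*z^2 + z*(b + 49) - 8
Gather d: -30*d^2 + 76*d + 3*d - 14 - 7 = -30*d^2 + 79*d - 21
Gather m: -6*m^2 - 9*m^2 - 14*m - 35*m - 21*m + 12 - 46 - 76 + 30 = -15*m^2 - 70*m - 80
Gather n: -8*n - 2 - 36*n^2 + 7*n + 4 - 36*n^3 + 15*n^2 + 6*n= -36*n^3 - 21*n^2 + 5*n + 2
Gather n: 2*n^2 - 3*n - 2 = 2*n^2 - 3*n - 2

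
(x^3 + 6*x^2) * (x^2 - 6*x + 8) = x^5 - 28*x^3 + 48*x^2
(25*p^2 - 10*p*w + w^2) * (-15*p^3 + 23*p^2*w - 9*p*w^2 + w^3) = -375*p^5 + 725*p^4*w - 470*p^3*w^2 + 138*p^2*w^3 - 19*p*w^4 + w^5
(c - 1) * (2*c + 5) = 2*c^2 + 3*c - 5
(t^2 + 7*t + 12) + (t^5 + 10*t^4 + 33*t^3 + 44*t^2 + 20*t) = t^5 + 10*t^4 + 33*t^3 + 45*t^2 + 27*t + 12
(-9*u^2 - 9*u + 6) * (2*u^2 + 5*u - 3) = -18*u^4 - 63*u^3 - 6*u^2 + 57*u - 18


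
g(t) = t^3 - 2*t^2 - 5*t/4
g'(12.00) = 382.75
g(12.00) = 1425.00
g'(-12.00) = 478.75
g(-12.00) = -2001.00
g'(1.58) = -0.08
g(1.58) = -3.02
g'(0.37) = -2.32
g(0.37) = -0.69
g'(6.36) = 94.66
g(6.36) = 168.41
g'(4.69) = 45.98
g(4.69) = 53.31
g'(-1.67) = 13.80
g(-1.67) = -8.15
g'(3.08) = 14.89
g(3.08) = 6.40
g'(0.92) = -2.39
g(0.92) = -2.06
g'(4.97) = 52.97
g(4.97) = 67.15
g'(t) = 3*t^2 - 4*t - 5/4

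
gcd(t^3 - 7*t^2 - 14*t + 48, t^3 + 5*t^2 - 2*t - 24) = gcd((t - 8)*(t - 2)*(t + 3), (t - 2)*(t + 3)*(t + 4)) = t^2 + t - 6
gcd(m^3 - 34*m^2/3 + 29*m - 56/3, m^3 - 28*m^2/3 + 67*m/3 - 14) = m^2 - 10*m/3 + 7/3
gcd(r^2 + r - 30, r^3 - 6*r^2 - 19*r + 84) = 1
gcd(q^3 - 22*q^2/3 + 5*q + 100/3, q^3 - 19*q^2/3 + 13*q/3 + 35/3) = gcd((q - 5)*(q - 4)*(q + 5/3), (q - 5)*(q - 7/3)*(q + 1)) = q - 5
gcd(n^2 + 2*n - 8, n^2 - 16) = n + 4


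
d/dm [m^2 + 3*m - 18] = 2*m + 3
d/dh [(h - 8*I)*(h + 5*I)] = 2*h - 3*I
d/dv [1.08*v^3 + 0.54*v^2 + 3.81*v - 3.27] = 3.24*v^2 + 1.08*v + 3.81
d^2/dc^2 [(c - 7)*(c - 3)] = 2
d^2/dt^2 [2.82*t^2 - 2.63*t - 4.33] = 5.64000000000000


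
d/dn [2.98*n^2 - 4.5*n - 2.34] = 5.96*n - 4.5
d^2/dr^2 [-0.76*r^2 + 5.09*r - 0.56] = -1.52000000000000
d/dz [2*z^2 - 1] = 4*z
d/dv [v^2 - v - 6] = 2*v - 1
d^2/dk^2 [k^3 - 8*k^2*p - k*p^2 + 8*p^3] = 6*k - 16*p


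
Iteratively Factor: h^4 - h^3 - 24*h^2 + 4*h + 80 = (h + 2)*(h^3 - 3*h^2 - 18*h + 40) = (h - 5)*(h + 2)*(h^2 + 2*h - 8) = (h - 5)*(h - 2)*(h + 2)*(h + 4)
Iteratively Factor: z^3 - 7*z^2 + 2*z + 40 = (z - 5)*(z^2 - 2*z - 8) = (z - 5)*(z + 2)*(z - 4)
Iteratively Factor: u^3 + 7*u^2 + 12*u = (u + 4)*(u^2 + 3*u) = (u + 3)*(u + 4)*(u)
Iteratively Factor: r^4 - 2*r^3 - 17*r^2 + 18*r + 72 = (r - 4)*(r^3 + 2*r^2 - 9*r - 18) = (r - 4)*(r + 2)*(r^2 - 9) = (r - 4)*(r + 2)*(r + 3)*(r - 3)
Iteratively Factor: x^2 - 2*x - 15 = (x - 5)*(x + 3)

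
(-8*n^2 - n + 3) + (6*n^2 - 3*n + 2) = -2*n^2 - 4*n + 5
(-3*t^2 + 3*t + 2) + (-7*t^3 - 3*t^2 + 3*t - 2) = -7*t^3 - 6*t^2 + 6*t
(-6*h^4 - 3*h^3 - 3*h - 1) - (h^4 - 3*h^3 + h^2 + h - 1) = -7*h^4 - h^2 - 4*h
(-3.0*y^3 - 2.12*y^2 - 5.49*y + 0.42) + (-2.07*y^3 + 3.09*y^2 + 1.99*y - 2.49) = -5.07*y^3 + 0.97*y^2 - 3.5*y - 2.07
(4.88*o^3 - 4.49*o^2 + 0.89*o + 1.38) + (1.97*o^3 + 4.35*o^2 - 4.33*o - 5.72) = 6.85*o^3 - 0.140000000000001*o^2 - 3.44*o - 4.34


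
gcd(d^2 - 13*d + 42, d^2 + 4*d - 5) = 1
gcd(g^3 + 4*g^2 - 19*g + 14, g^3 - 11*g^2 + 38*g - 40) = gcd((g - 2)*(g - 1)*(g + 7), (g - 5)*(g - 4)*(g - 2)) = g - 2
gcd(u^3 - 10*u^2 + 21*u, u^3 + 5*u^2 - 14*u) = u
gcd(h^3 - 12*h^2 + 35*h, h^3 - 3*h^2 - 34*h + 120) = h - 5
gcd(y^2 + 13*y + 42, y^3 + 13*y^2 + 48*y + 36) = y + 6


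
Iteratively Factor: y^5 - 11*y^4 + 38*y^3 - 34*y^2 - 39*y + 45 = (y - 5)*(y^4 - 6*y^3 + 8*y^2 + 6*y - 9) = (y - 5)*(y - 3)*(y^3 - 3*y^2 - y + 3) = (y - 5)*(y - 3)*(y - 1)*(y^2 - 2*y - 3) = (y - 5)*(y - 3)*(y - 1)*(y + 1)*(y - 3)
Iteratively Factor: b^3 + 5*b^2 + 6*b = (b + 3)*(b^2 + 2*b) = b*(b + 3)*(b + 2)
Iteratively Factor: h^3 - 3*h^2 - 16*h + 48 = (h - 4)*(h^2 + h - 12) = (h - 4)*(h - 3)*(h + 4)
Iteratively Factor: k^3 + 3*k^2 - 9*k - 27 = (k + 3)*(k^2 - 9) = (k - 3)*(k + 3)*(k + 3)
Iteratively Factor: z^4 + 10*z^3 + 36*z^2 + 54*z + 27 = (z + 1)*(z^3 + 9*z^2 + 27*z + 27) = (z + 1)*(z + 3)*(z^2 + 6*z + 9) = (z + 1)*(z + 3)^2*(z + 3)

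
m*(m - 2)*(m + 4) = m^3 + 2*m^2 - 8*m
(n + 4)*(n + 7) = n^2 + 11*n + 28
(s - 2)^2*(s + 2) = s^3 - 2*s^2 - 4*s + 8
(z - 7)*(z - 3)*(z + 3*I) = z^3 - 10*z^2 + 3*I*z^2 + 21*z - 30*I*z + 63*I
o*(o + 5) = o^2 + 5*o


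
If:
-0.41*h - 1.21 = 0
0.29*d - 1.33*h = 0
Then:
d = -13.53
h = -2.95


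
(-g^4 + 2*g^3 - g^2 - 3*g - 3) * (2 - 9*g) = 9*g^5 - 20*g^4 + 13*g^3 + 25*g^2 + 21*g - 6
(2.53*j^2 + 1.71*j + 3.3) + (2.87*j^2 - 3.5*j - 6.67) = 5.4*j^2 - 1.79*j - 3.37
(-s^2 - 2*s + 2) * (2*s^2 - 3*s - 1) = -2*s^4 - s^3 + 11*s^2 - 4*s - 2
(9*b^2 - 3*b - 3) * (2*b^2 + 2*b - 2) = 18*b^4 + 12*b^3 - 30*b^2 + 6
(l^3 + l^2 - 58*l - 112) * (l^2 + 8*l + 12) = l^5 + 9*l^4 - 38*l^3 - 564*l^2 - 1592*l - 1344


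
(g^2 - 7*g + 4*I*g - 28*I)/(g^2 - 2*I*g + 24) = (g - 7)/(g - 6*I)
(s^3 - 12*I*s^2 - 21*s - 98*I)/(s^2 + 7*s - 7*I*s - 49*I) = (s^2 - 5*I*s + 14)/(s + 7)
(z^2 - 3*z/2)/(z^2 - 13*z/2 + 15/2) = z/(z - 5)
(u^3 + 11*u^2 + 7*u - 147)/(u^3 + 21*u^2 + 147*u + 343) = (u - 3)/(u + 7)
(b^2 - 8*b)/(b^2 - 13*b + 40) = b/(b - 5)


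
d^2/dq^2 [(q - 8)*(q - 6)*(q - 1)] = 6*q - 30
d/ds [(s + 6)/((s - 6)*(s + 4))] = (-s^2 - 12*s - 12)/(s^4 - 4*s^3 - 44*s^2 + 96*s + 576)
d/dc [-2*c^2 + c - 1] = 1 - 4*c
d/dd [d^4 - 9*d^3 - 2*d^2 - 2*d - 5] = 4*d^3 - 27*d^2 - 4*d - 2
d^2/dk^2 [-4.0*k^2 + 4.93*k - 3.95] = -8.00000000000000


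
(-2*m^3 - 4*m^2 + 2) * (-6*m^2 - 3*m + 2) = 12*m^5 + 30*m^4 + 8*m^3 - 20*m^2 - 6*m + 4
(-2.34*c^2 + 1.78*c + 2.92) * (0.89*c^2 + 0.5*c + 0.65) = -2.0826*c^4 + 0.4142*c^3 + 1.9678*c^2 + 2.617*c + 1.898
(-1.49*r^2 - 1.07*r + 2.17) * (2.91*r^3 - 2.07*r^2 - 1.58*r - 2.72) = -4.3359*r^5 - 0.0294000000000003*r^4 + 10.8838*r^3 + 1.2515*r^2 - 0.518199999999999*r - 5.9024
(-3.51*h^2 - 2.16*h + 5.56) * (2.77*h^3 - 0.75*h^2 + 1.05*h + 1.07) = -9.7227*h^5 - 3.3507*h^4 + 13.3357*h^3 - 10.1937*h^2 + 3.5268*h + 5.9492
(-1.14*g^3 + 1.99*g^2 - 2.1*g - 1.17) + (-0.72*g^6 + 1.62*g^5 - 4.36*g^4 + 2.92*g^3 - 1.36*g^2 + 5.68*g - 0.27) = -0.72*g^6 + 1.62*g^5 - 4.36*g^4 + 1.78*g^3 + 0.63*g^2 + 3.58*g - 1.44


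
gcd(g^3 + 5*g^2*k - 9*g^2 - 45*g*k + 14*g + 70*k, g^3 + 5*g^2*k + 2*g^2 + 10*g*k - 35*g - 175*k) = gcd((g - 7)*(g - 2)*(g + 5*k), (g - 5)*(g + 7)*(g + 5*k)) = g + 5*k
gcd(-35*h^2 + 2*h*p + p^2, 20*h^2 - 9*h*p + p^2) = -5*h + p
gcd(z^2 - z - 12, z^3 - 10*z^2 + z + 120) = z + 3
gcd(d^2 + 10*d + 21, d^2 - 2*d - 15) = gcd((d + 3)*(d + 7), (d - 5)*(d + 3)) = d + 3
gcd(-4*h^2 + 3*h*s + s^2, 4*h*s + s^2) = 4*h + s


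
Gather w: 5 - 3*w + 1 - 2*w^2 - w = -2*w^2 - 4*w + 6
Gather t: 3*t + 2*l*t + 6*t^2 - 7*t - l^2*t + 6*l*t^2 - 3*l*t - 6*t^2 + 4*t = 6*l*t^2 + t*(-l^2 - l)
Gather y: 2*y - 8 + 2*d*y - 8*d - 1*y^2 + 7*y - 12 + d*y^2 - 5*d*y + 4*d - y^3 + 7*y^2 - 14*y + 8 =-4*d - y^3 + y^2*(d + 6) + y*(-3*d - 5) - 12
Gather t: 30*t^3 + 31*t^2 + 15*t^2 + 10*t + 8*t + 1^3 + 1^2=30*t^3 + 46*t^2 + 18*t + 2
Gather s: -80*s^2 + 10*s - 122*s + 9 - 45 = -80*s^2 - 112*s - 36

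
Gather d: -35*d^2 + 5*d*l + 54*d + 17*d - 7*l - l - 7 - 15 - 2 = -35*d^2 + d*(5*l + 71) - 8*l - 24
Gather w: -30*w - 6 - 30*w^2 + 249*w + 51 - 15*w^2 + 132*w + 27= -45*w^2 + 351*w + 72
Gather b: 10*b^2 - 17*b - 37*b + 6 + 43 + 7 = 10*b^2 - 54*b + 56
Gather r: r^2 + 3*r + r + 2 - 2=r^2 + 4*r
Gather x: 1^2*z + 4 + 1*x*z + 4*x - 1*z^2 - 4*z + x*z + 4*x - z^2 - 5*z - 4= x*(2*z + 8) - 2*z^2 - 8*z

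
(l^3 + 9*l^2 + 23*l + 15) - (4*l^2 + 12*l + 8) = l^3 + 5*l^2 + 11*l + 7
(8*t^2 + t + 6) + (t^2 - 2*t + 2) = 9*t^2 - t + 8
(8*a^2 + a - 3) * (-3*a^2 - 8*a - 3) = -24*a^4 - 67*a^3 - 23*a^2 + 21*a + 9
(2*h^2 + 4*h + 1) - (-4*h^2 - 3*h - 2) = 6*h^2 + 7*h + 3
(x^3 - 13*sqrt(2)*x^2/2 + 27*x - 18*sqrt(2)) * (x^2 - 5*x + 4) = x^5 - 13*sqrt(2)*x^4/2 - 5*x^4 + 31*x^3 + 65*sqrt(2)*x^3/2 - 135*x^2 - 44*sqrt(2)*x^2 + 108*x + 90*sqrt(2)*x - 72*sqrt(2)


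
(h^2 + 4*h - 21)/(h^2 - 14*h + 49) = (h^2 + 4*h - 21)/(h^2 - 14*h + 49)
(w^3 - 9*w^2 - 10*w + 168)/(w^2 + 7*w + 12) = (w^2 - 13*w + 42)/(w + 3)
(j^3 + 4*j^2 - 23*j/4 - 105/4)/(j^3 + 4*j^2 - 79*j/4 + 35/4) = (2*j^2 + 13*j + 21)/(2*j^2 + 13*j - 7)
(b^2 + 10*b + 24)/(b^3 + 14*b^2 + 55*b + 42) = (b + 4)/(b^2 + 8*b + 7)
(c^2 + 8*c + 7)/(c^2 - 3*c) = (c^2 + 8*c + 7)/(c*(c - 3))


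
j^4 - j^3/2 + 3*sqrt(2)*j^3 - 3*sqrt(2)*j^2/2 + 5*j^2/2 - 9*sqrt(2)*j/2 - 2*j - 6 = (j - 3/2)*(j + 1)*(j + sqrt(2))*(j + 2*sqrt(2))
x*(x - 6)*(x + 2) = x^3 - 4*x^2 - 12*x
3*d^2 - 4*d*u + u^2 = (-3*d + u)*(-d + u)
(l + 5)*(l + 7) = l^2 + 12*l + 35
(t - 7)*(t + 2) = t^2 - 5*t - 14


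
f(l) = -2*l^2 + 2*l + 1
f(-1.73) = -8.45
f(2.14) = -3.88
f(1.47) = -0.38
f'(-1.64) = 8.56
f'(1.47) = -3.88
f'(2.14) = -6.56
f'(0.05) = 1.80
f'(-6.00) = 26.00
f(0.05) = 1.10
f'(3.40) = -11.60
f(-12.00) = -311.00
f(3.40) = -15.32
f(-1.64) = -7.66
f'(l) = 2 - 4*l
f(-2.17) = -12.76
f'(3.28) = -11.12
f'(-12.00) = 50.00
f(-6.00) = -83.00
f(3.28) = -13.96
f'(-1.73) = 8.92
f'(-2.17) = 10.68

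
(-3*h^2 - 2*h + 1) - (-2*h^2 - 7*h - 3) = -h^2 + 5*h + 4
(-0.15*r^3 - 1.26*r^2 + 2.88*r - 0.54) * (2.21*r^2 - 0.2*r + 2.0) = -0.3315*r^5 - 2.7546*r^4 + 6.3168*r^3 - 4.2894*r^2 + 5.868*r - 1.08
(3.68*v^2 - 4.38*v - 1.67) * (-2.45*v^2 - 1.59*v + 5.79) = -9.016*v^4 + 4.8798*v^3 + 32.3629*v^2 - 22.7049*v - 9.6693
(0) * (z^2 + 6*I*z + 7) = 0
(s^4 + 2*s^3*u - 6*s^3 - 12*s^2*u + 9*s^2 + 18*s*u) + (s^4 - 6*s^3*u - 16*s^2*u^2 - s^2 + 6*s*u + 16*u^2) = 2*s^4 - 4*s^3*u - 6*s^3 - 16*s^2*u^2 - 12*s^2*u + 8*s^2 + 24*s*u + 16*u^2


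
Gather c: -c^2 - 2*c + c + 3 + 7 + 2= -c^2 - c + 12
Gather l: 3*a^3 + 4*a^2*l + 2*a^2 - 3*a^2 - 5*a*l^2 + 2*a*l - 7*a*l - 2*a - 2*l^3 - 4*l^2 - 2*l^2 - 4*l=3*a^3 - a^2 - 2*a - 2*l^3 + l^2*(-5*a - 6) + l*(4*a^2 - 5*a - 4)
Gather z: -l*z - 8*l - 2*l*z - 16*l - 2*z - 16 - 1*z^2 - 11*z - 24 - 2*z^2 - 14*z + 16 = -24*l - 3*z^2 + z*(-3*l - 27) - 24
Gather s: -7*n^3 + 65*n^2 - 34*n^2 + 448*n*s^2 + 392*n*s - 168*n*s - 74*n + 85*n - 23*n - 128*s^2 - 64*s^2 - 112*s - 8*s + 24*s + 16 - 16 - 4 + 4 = -7*n^3 + 31*n^2 - 12*n + s^2*(448*n - 192) + s*(224*n - 96)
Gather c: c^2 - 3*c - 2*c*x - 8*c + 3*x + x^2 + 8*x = c^2 + c*(-2*x - 11) + x^2 + 11*x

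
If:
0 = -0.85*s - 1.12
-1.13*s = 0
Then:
No Solution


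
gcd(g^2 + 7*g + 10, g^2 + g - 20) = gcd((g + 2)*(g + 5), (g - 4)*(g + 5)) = g + 5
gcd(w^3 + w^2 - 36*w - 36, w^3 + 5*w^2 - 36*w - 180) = w^2 - 36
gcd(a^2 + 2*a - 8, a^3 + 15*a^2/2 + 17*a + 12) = a + 4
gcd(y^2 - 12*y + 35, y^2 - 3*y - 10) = y - 5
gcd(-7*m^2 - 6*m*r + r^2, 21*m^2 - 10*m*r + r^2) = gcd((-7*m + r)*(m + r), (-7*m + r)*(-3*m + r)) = -7*m + r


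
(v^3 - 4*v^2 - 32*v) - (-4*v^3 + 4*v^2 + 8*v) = 5*v^3 - 8*v^2 - 40*v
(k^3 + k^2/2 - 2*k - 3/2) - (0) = k^3 + k^2/2 - 2*k - 3/2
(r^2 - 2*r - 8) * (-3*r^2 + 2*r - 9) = -3*r^4 + 8*r^3 + 11*r^2 + 2*r + 72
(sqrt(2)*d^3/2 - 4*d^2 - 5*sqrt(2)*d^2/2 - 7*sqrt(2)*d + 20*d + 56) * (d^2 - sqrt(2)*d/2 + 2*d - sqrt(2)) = sqrt(2)*d^5/2 - 9*d^4/2 - 3*sqrt(2)*d^4/2 - 10*sqrt(2)*d^3 + 27*d^3/2 - 20*sqrt(2)*d^2 + 108*d^2 - 48*sqrt(2)*d + 126*d - 56*sqrt(2)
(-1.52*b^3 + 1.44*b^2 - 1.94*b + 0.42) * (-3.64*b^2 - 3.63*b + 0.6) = 5.5328*b^5 + 0.276*b^4 + 0.922400000000001*b^3 + 6.3774*b^2 - 2.6886*b + 0.252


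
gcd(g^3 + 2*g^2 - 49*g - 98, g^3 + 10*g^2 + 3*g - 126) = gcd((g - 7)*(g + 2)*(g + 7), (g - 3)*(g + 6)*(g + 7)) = g + 7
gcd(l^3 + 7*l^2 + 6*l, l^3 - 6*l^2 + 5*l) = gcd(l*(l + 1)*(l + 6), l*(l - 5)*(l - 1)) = l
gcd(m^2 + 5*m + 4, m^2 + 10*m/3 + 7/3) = m + 1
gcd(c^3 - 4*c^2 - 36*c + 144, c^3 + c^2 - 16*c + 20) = 1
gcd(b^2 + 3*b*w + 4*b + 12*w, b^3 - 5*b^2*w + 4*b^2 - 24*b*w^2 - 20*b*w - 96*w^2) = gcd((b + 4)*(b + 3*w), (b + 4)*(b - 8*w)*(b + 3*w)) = b^2 + 3*b*w + 4*b + 12*w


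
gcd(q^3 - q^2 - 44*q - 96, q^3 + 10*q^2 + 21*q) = q + 3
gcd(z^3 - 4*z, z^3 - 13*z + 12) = 1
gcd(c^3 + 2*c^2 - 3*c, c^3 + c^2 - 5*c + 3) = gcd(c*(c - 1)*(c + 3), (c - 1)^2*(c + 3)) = c^2 + 2*c - 3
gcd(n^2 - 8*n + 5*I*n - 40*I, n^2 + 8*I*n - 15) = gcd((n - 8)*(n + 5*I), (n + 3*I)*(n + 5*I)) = n + 5*I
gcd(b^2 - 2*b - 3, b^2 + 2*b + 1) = b + 1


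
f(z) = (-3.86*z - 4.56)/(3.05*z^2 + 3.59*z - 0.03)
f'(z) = (-6.1*z - 3.59)*(-3.86*z - 4.56)/(3.05*z^2 + 3.59*z - 0.03)^2 - 3.86/(3.05*z^2 + 3.59*z - 0.03)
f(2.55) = -0.50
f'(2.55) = 0.20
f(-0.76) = 1.63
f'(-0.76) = 2.16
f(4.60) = -0.28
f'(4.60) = 0.06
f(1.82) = -0.70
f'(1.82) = 0.38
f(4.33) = -0.29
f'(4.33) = 0.07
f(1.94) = -0.65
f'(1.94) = 0.34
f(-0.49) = 2.53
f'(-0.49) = 5.09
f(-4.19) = 0.30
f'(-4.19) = 0.07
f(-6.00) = 0.21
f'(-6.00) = 0.04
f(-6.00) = 0.21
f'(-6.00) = 0.04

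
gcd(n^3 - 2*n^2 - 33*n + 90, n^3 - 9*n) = n - 3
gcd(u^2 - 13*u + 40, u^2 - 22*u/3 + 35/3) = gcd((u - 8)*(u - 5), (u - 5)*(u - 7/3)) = u - 5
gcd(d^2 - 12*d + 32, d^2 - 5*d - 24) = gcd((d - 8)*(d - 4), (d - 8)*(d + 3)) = d - 8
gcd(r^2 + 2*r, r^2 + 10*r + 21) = 1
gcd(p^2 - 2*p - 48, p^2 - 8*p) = p - 8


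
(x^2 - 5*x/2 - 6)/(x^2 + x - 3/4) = 2*(x - 4)/(2*x - 1)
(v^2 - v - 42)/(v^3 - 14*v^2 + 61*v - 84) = (v + 6)/(v^2 - 7*v + 12)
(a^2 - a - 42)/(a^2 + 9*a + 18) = (a - 7)/(a + 3)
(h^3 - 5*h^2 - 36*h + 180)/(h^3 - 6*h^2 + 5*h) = (h^2 - 36)/(h*(h - 1))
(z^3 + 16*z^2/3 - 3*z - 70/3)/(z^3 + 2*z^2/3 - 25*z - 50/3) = (3*z^2 + z - 14)/(3*z^2 - 13*z - 10)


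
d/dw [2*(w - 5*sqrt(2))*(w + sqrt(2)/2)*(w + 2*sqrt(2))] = 6*w^2 - 10*sqrt(2)*w - 46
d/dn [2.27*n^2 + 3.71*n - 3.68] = 4.54*n + 3.71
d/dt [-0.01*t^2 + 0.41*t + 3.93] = 0.41 - 0.02*t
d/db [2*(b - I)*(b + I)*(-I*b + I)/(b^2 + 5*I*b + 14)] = (-2*I*b^4 + 20*b^3 + b^2*(-10 - 82*I) + 52*I*b + 10 - 28*I)/(b^4 + 10*I*b^3 + 3*b^2 + 140*I*b + 196)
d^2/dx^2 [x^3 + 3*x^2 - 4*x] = 6*x + 6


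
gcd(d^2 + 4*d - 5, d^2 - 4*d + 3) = d - 1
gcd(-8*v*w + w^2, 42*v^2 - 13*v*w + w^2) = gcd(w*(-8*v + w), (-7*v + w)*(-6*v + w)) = 1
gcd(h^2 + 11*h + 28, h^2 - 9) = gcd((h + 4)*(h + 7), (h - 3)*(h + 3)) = 1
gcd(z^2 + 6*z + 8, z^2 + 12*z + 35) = 1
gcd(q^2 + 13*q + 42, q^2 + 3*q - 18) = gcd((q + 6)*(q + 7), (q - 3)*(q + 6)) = q + 6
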